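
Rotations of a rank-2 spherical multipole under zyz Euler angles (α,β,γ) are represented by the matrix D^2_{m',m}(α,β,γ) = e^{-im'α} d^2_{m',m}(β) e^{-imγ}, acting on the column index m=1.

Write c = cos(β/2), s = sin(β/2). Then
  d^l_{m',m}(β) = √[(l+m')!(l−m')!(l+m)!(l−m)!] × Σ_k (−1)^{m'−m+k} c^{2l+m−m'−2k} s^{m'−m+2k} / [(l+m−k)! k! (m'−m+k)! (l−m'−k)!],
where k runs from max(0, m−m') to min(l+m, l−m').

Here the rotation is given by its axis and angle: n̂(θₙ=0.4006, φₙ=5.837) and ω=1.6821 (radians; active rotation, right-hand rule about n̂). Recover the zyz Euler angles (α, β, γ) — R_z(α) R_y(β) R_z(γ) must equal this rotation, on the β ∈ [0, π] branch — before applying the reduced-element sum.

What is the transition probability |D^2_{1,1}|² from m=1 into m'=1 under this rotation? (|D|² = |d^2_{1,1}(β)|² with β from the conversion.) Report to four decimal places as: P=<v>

Axis–angle → zyz. n̂ = (sinθₙcosφₙ, sinθₙsinφₙ, cosθₙ) = (+0.351793, -0.168283, +0.920827), ω = 1.6821.
R = I cosω + sinω [n̂]ₓ + (1−cosω) n̂n̂ᵀ gives
  R = [+0.026430, -0.980906, +0.192680; +0.849353, -0.079609, -0.521788; +0.527163, +0.177444, +0.831031]
β = atan2(√(R₁₃²+R₂₃²), R₃₃) = 0.589838; α = atan2(R₂₃, R₁₃) mod 2π = 5.066125; γ = atan2(R₃₂, −R₃₁) mod 2π = 2.816903
Split into d^2_{1,1}(β=0.5898) × two z-phases.
Half-angle: c=0.956826, s=0.290662. N=√(6·1·6·1)=6.000000
Admissible k: 0..1 (factorial args all ≥0)
  k=0: (−1)^0·6.0000/(6)·0.9568^4·0.2907^0 = +0.838168
  k=1: (−1)^1·6.0000/(2)·0.9568^2·0.2907^2 = -0.232041
d^2_{1,1}(0.5898) = +0.838168 -0.232041 = +0.606128
|D^2_{1,1}|² = |d^2_{1,1}(β)|² = (+0.606128)² = 0.367391 (the z-rotation phases have unit modulus)

P=0.3674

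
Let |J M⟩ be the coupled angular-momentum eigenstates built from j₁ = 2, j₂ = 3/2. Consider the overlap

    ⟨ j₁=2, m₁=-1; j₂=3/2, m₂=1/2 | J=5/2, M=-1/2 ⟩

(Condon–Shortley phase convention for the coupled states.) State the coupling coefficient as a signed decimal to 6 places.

-0.597614

√[6·1!3!2!/7! · 1!3!2!1!2!3!] = √(72/35)
  +(−1)^0/∏(0,1,3,2,0,0)! = 1/12  (running 1/12)
  +(−1)^1/∏(1,0,2,1,1,1)! = -1/2  (running -5/12)
⟨..|..⟩ = √(72/35)·(-5/12) = -0.597614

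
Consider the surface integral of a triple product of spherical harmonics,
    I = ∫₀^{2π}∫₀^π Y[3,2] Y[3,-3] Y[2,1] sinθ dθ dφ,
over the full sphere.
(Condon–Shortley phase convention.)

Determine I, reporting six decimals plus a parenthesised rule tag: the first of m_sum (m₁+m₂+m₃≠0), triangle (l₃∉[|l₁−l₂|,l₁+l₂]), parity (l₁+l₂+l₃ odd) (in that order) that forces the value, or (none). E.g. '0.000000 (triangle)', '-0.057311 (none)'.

-0.210261 (none)

Rules hold: Σm=0, L=8 even, 0≤2≤6.
N = 7·7·5 = 245
Δ = 4!·2!·2!/9! = 1/3780
Racah Σ t=1..3: t=1:−1/24 t=2:+1/4 t=3:−1/24 = 1/6
⇒ 3j(3 3 2; 0 0 0)² = 4/105, sgn +1
Racah Σ t=0..0: t=0:+1/48 = 1/48
⇒ 3j(3 3 2; 2 -3 1)² = 5/84, sgn -1
4πI² = N·(3j₀)²·(3jₘ)² = 5/9
I = -1·√(0.555556/4π) = -0.21026104
No selection rule forces the value: the integral is nonzero (none).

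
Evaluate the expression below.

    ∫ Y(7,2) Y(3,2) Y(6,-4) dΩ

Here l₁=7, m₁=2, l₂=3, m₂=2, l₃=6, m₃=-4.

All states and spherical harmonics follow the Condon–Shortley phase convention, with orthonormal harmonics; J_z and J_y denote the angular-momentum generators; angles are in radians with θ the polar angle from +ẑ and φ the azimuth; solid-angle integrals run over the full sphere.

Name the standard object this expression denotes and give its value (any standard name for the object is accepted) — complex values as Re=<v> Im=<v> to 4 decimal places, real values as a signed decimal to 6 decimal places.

Gaunt coefficient, -0.153384

This is a Gaunt coefficient — the integral of a triple product of spherical harmonics over the sphere.
m-sum 0 ✓  L=16 even ✓  4≤6≤10 ✓
Π(2lᵢ+1) = 15×7×13 = 1365
triangle coeff Δ(7,3,6) = 1/2042040
Σ_t [1,3]: t=1:−1/207360 t=2:+1/57600 t=3:−1/207360 = 1/129600
(3j)²=168/12155 [(7 3 6; 0 0 0)], sign=+1
Σ_t [3,4]: t=3:−1/967680 t=4:+1/8709120 = -1/1088640
(3j)²=800/51051 [(7 3 6; 2 2 -4)], sign=-1
⇒ 4πI² = 134400/454597
I = (-1)√(134400/454597/(4π)) = -0.15338448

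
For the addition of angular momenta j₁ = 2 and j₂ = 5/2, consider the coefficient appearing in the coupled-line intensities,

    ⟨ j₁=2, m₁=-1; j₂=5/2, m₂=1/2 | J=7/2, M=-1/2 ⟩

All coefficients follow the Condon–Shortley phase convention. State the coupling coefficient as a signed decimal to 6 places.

-0.557773

j₁+j₂−J=1  J+j₁−j₂=3  J−j₁+j₂=4  j₁+j₂+J+1=9
(j₁±m₁, j₂±m₂, J±M) = (1,3,3,2,3,4)
P² = 1152/35
sum k=0..1:
  [0] +1/36 = 1/36
  [1] −1/8 = -1/8
S = -7/72
C² = P²·S² = 14/45 ; C = -0.557773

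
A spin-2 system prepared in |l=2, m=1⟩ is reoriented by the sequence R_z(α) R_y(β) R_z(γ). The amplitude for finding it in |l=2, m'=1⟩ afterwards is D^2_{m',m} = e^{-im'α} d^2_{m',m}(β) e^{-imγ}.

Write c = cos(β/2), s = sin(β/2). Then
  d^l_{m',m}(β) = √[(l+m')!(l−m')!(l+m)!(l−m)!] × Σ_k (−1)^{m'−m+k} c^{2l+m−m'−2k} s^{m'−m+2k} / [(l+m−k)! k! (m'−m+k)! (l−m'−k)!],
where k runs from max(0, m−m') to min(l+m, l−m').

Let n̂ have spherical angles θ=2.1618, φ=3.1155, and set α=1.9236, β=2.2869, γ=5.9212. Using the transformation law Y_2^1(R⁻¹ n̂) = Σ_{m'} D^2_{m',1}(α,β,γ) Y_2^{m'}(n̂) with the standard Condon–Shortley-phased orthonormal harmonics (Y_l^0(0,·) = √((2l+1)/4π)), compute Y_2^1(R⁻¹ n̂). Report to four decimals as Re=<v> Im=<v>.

Re=0.0317 Im=-0.3688

Need the full column D^2_{m',1} for m'=−2..2 at α=1.9236, β=2.2869, γ=5.9212.
cos(β/2)=0.414457, sin(β/2)=0.910069
d^2_{-2,1}: single k=3 term ⇒ +0.624788;  D = -0.301294-0.547340i
d^2_{-1,1}: k∈[2..3] ⇒ +0.426805 -0.685957 = -0.259152;  D = +0.169863-0.195720i
d^2_{0,1}: k∈[1..2] ⇒ +0.158704 -0.765205 = -0.606501;  D = -0.567197-0.214781i
d^2_{1,1}: k∈[0..1] ⇒ +0.029507 -0.426805 = -0.397298;  D = -0.003648+0.397281i
d^2_{2,1}: single k=0 term ⇒ -0.129582;  D = +0.122006-0.043656i
Y_2^{m'}(θ=2.1618,φ=3.1155) and Σ D·Y over m':
  (-0.3013-0.5473i)·(+0.2660+0.0139i)  (+0.1699-0.1957i)·(+0.3573+0.0093i)  (-0.5672-0.2148i)·(-0.0216+0.0000i)  (-0.0036+0.3973i)·(-0.3573+0.0093i)  (+0.1220-0.0437i)·(+0.2660-0.0139i)
Y_2^1(R⁻¹ n̂) = +0.031702-0.368775i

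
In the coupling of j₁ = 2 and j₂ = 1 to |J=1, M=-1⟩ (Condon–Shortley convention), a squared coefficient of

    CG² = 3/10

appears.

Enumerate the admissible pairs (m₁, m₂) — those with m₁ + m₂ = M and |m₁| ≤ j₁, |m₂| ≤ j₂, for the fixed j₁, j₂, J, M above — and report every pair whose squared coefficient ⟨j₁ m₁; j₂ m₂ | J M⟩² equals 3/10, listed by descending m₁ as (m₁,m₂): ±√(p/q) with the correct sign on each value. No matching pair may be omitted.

Admissible pairs with m₁+m₂ = M = -1: (-2,1), (-1,0), (0,-1)
  (m₁,m₂)=(0,-1): CG² = 1/10, CG = +√(1/10)
  (m₁,m₂)=(-1,0): CG² = 3/10, CG = −√(3/10)   ← matches the target
  (m₁,m₂)=(-2,1): CG² = 3/5, CG = +√(3/5)
Pairs with CG² = 3/10: (-1,0): −√(3/10)

(-1,0): −√(3/10)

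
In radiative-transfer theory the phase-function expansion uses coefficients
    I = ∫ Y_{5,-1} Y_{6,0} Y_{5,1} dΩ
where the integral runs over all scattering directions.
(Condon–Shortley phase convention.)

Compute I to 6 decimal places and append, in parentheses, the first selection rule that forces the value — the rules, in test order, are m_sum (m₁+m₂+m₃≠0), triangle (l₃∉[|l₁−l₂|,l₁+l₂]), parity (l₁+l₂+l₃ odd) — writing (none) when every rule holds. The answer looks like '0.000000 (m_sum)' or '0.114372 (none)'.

-0.036818 (none)

Rules hold: Σm=0, L=16 even, 1≤5≤11.
N = 11·13·11 = 1573
Δ = 6!·4!·6!/17! = 1/28588560
Racah Σ t=1..5: t=1:−1/345600 t=2:+1/13824 t=3:−1/5184 t=4:+1/13824 t=5:−1/345600 = -7/129600
⇒ 3j(5 6 5; 0 0 0)² = 80/7293, sgn +1
Racah Σ t=2..6: t=2:+1/55296 t=3:−1/7776 t=4:+1/9216 t=5:−1/86400 t=6:+1/12441600 = -7/518400
⇒ 3j(5 6 5; -1 0 1)² = 12/12155, sgn -1
4πI² = N·(3j₀)²·(3jₘ)² = 64/3757
I = -1·√(0.0170349/4π) = -0.03681836
No selection rule forces the value: the integral is nonzero (none).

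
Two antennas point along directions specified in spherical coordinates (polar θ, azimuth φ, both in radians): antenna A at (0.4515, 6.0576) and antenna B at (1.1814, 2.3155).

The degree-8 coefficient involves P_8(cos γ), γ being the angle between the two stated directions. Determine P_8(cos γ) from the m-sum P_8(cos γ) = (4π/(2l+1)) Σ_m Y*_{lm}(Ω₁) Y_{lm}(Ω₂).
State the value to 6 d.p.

Expand P_8 via completeness: Σ_{m} conj(Y_{8,m}) at Ω₁ times Y_{8,m} at Ω₂ —
  m=-8: Y*=(-0.000157, -0.000659)  Y=(0.262053, 0.088460)  product (0.000017, -0.000186)
  m=-7: Y*=(-0.000046, -0.005584)  Y=(-0.398288, 0.217863)  product (0.001235, 0.002214)
  m=-6: Y*=(0.006239, -0.028262)  Y=(0.066282, -0.266046)  product (-0.007105, -0.003533)
  m=-5: Y*=(0.045338, -0.095591)  Y=(-0.096382, -0.146494)  product (-0.018373, 0.002571)
  m=-4: Y*=(0.171400, -0.217033)  Y=(0.341620, 0.056105)  product (0.070730, -0.064526)
  m=-3: Y*=(0.382423, -0.307204)  Y=(0.013023, -0.010177)  product (0.001854, -0.007892)
  m=-2: Y*=(0.435062, -0.210787)  Y=(-0.027243, 0.333985)  product (0.058547, 0.151046)
  m=-1: Y*=(0.000322, -0.000074)  Y=(-0.033679, -0.036538)  product (-0.000014, -0.000009)
  m=+0: Y*=(-0.476514, -0.000000)  Y=(-0.325601, 0.000000)  product (0.155153, 0.000000)
  m=+1: Y*=(-0.000322, -0.000074)  Y=(0.033679, -0.036538)  product (-0.000014, 0.000009)
  m=+2: Y*=(0.435062, 0.210787)  Y=(-0.027243, -0.333985)  product (0.058547, -0.151046)
  m=+3: Y*=(-0.382423, -0.307204)  Y=(-0.013023, -0.010177)  product (0.001854, 0.007892)
  m=+4: Y*=(0.171400, 0.217033)  Y=(0.341620, -0.056105)  product (0.070730, 0.064526)
  m=+5: Y*=(-0.045338, -0.095591)  Y=(0.096382, -0.146494)  product (-0.018373, -0.002571)
  m=+6: Y*=(0.006239, 0.028262)  Y=(0.066282, 0.266046)  product (-0.007105, 0.003533)
  m=+7: Y*=(0.000046, -0.005584)  Y=(0.398288, 0.217863)  product (0.001235, -0.002214)
  m=+8: Y*=(-0.000157, 0.000659)  Y=(0.262053, -0.088460)  product (0.000017, 0.000186)
Accumulated sum (0.368937, 0.000000); after 4π/(2l+1) scaling, (0.272717, 0.000000) ⇒ P_8 = 0.272717

0.272717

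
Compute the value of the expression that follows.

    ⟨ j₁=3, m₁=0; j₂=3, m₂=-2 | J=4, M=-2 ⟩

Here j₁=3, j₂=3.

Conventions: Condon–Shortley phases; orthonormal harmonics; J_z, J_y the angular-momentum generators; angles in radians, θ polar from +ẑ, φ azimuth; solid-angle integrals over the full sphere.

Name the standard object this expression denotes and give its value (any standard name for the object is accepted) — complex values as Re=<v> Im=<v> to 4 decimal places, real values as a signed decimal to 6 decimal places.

This is a Clebsch–Gordan (vector-coupling) coefficient.
triangle: 2!·4!·4!/11! = 1152/39916800
(j±m)!: 3!·3!·1!·5!·2!·6! = 6220800
prefactor² = (2J+1)·Δ·N² = 124416/77
  k=0: +1/(0!·2!·3!·1!·1!·3!) = 1/72
  k=1: −1/(1!·1!·2!·0!·2!·4!) = -1/96
Σ = 1/288  ⇒  CG² = 124416/77·(1/288)² = 3/154
CG = +√(3/154) = +0.139573

Clebsch–Gordan coefficient, +√(3/154) ≈ +0.139573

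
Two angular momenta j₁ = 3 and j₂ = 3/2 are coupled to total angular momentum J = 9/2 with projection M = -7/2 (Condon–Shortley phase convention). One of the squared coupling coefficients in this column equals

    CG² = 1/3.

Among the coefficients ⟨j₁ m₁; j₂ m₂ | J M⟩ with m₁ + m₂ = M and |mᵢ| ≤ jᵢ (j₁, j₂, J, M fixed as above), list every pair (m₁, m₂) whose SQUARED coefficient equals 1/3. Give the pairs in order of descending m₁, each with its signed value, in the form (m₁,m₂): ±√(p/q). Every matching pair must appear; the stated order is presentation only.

Admissible pairs with m₁+m₂ = M = -7/2: (-3,-1/2), (-2,-3/2)
  (m₁,m₂)=(-2,-3/2): CG² = 2/3, CG = +√(2/3)
  (m₁,m₂)=(-3,-1/2): CG² = 1/3, CG = +√(1/3)   ← matches the target
Pairs with CG² = 1/3: (-3,-1/2): +√(1/3)

(-3,-1/2): +√(1/3)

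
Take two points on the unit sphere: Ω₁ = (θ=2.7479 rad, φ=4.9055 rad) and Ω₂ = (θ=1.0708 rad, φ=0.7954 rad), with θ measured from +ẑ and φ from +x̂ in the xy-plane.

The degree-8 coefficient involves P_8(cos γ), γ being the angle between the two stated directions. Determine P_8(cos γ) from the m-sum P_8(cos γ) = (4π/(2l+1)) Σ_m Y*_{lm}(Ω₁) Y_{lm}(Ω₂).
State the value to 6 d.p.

0.281073

Summing Y*_{l m}(θ₁,φ₁)·Y_{l m}(θ₂,φ₂) over m ∈ [−8, 8]; prefactor 4π/(2·8+1) = 0.739198:
  term(m=-8) = +0.000005+0.000044i   from Y*(Ω₁)=+0.000006+0.000242i, Y(Ω₂)=+0.180754-0.014494i
  term(m=-7) = +0.000811+0.000439i   from Y*(Ω₁)=+0.002272-0.000506i, Y(Ω₂)=+0.299105+0.259904i
  term(m=-6) = +0.005302-0.002707i   from Y*(Ω₁)=-0.005665-0.012959i, Y(Ω₂)=+0.025242+0.420121i
  term(m=-5) = +0.000720-0.005502i   from Y*(Ω₁)=-0.050232+0.034753i, Y(Ω₂)=-0.060947+0.067369i
  term(m=-4) = +0.043993+0.039564i   from Y*(Ω₁)=+0.136948+0.133445i, Y(Ω₂)=+0.309180-0.012376i
  term(m=-3) = +0.105466-0.025370i   from Y*(Ω₁)=+0.229151-0.350268i, Y(Ω₂)=+0.188667+0.177671i
  term(m=-2) = -0.038324+0.099927i   from Y*(Ω₁)=-0.520513-0.211664i, Y(Ω₂)=-0.003810-0.190428i
  term(m=-1) = +0.041032+0.059682i   from Y*(Ω₁)=-0.046118+0.235841i, Y(Ω₂)=+0.210972-0.215235i
  term(m=+0) = +0.062232+0.000000i   from Y*(Ω₁)=-0.417684-0.000000i, Y(Ω₂)=-0.148994+0.000000i
  term(m=+1) = +0.041032-0.059682i   from Y*(Ω₁)=+0.046118+0.235841i, Y(Ω₂)=-0.210972-0.215235i
  term(m=+2) = -0.038324-0.099927i   from Y*(Ω₁)=-0.520513+0.211664i, Y(Ω₂)=-0.003810+0.190428i
  term(m=+3) = +0.105466+0.025370i   from Y*(Ω₁)=-0.229151-0.350268i, Y(Ω₂)=-0.188667+0.177671i
  term(m=+4) = +0.043993-0.039564i   from Y*(Ω₁)=+0.136948-0.133445i, Y(Ω₂)=+0.309180+0.012376i
  term(m=+5) = +0.000720+0.005502i   from Y*(Ω₁)=+0.050232+0.034753i, Y(Ω₂)=+0.060947+0.067369i
  term(m=+6) = +0.005302+0.002707i   from Y*(Ω₁)=-0.005665+0.012959i, Y(Ω₂)=+0.025242-0.420121i
  term(m=+7) = +0.000811-0.000439i   from Y*(Ω₁)=-0.002272-0.000506i, Y(Ω₂)=-0.299105+0.259904i
  term(m=+8) = +0.000005-0.000044i   from Y*(Ω₁)=+0.000006-0.000242i, Y(Ω₂)=+0.180754+0.014494i
Total Σ_m = +0.380240-0.000000i. Multiply by 0.739198: +0.281073-0.000000i. P_8(cos γ) = 0.281073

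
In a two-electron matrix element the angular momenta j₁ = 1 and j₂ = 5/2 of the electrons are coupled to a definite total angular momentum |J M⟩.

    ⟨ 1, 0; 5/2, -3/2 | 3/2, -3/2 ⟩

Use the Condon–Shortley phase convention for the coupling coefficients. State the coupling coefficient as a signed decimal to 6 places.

triangle: 2!*0!*3!/6! = 12/720
(j±m)!: 1!*1!*1!*4!*0!*3! = 144
prefactor² = (2J+1)*Δ*N² = 48/5
  k=1: −1/(1!*1!*0!*0!*0!*3!) = -1/6
Σ = -1/6  ⇒  CG² = 48/5*(-1/6)² = 4/15
CG = −√(4/15) = -0.516398

-0.516398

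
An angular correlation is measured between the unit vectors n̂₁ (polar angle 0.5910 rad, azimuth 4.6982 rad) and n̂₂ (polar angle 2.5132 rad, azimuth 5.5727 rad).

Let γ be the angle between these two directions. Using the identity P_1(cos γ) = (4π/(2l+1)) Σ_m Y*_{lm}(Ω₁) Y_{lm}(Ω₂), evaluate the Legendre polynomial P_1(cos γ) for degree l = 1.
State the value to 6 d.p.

Addition theorem: P_1(cos γ) = (4π/3) Σ_m Y*_{lm}(Ω₁) Y_{lm}(Ω₂), m = −1…1:
  m=-1: (-0.002731, -0.192487) × (0.153957, 0.132460) = (0.025076, -0.029996)  (running Σ = (0.025076, -0.029996))
  m=0: (0.405728, -0.000000) × (-0.395266, 0.000000) = (-0.160371, 0.000000)  (running Σ = (-0.135294, -0.029996))
  m=1: (0.002731, -0.192487) × (-0.153957, 0.132460) = (0.025076, 0.029996)  (running Σ = (-0.110218, 0.000000))
Σ over m = (-0.110218, 0.000000); ×(4π/3) → (-0.461679, 0.000000). Real part: -0.461679

-0.461679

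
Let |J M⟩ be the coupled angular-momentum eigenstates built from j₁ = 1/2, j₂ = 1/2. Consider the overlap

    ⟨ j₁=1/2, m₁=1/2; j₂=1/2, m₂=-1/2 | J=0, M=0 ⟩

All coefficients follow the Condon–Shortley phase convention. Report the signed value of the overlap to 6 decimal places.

+0.707107

triangle: 1!*0!*0!/2! = 1/2
(j±m)!: 1!*0!*0!*1!*0!*0! = 1
prefactor² = (2J+1)*Δ*N² = 1/2
  k=0: +1/(0!*1!*0!*0!*0!*0!) = 1
Σ = 1  ⇒  CG² = 1/2*1² = 1/2
CG = +√(1/2) = +0.707107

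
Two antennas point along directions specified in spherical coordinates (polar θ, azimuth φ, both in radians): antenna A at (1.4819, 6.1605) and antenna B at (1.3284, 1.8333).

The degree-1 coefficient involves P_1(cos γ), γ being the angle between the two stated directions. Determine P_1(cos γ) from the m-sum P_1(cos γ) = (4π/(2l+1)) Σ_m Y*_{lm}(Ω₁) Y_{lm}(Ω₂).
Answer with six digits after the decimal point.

-0.342000

Summing Y*_{l m}(θ₁,φ₁)·Y_{l m}(θ₂,φ₂) over m ∈ [−1, 1]; prefactor 4π/(2·1+1) = 4.188790:
  m=-1: (+0.341543-0.042114i) × (-0.087034-0.323904i) = -0.043367-0.106962i  (running Σ = -0.043367-0.106962i)
  m=0: (+0.043378-0.000000i) × (+0.117279+0.000000i) = +0.005087+0.000000i  (running Σ = -0.038280-0.106962i)
  m=1: (-0.341543-0.042114i) × (+0.087034-0.323904i) = -0.043367+0.106962i  (running Σ = -0.081646+0.000000i)
Total Σ_m = -0.081646+0.000000i. Multiply by 4.188790: -0.342000+0.000000i. P_1(cos γ) = -0.342000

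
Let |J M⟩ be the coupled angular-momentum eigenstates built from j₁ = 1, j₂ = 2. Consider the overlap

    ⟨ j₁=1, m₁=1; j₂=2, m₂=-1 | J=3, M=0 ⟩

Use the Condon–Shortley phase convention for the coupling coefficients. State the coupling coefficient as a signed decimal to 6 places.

+√(1/5) ≈ +0.447214

j₁+j₂−J=0  J+j₁−j₂=2  J−j₁+j₂=4  j₁+j₂+J+1=7
(j₁±m₁, j₂±m₂, J±M) = (2,0,1,3,3,3)
P² = 144/5
sum k=0..0:
  [0] +1/12 = 1/12
S = 1/12
C² = P²·S² = 1/5 ; C = +0.447214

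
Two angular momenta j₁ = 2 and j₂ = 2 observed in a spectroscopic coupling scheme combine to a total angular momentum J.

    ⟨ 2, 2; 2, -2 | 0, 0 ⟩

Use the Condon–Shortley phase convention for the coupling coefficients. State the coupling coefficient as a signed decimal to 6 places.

triangle: 4!×0!×0!/5! = 24/120
(j±m)!: 4!×0!×0!×4!×0!×0! = 576
prefactor² = (2J+1)×Δ×N² = 576/5
  k=0: +1/(0!×4!×0!×0!×0!×0!) = 1/24
Σ = 1/24  ⇒  CG² = 576/5×(1/24)² = 1/5
CG = +√(1/5) = +0.447214

+√(1/5) = +0.447214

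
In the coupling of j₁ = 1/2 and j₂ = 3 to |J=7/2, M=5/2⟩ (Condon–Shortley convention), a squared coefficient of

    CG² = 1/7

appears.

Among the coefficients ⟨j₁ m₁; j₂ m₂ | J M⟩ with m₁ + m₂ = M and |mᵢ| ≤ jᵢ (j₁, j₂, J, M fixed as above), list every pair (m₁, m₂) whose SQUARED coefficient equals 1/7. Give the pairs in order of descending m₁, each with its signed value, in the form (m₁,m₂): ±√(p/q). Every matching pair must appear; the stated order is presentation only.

(-1/2,3): +√(1/7)

Admissible pairs with m₁+m₂ = M = 5/2: (-1/2,3), (1/2,2)
  (m₁,m₂)=(1/2,2): CG² = 6/7, CG = +√(6/7)
  (m₁,m₂)=(-1/2,3): CG² = 1/7, CG = +√(1/7)   ← matches the target
Pairs with CG² = 1/7: (-1/2,3): +√(1/7)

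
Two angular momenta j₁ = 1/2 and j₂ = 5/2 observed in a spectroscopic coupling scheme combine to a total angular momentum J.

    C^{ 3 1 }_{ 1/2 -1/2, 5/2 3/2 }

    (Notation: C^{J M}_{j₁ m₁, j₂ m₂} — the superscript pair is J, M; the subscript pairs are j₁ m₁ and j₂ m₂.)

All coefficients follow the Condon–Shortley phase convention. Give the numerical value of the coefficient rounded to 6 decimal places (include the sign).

+0.577350

j₁+j₂−J=0  J+j₁−j₂=1  J−j₁+j₂=5  j₁+j₂+J+1=7
(j₁±m₁, j₂±m₂, J±M) = (0,1,4,1,4,2)
P² = 192
sum k=0..0:
  [0] +1/24 = 1/24
S = 1/24
C² = P²·S² = 1/3 ; C = +0.577350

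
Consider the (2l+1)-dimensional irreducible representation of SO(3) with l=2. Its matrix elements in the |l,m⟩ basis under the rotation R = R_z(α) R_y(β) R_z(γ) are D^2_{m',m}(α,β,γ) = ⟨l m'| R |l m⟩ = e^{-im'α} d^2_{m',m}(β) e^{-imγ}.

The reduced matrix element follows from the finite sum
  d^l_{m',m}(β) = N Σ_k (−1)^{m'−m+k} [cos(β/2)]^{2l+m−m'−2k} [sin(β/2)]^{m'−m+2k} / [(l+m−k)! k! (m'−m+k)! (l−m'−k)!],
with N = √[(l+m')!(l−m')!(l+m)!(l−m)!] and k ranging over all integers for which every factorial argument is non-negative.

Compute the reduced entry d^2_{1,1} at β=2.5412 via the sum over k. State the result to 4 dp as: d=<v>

d^2_{1,1}(β=2.5412) via the finite sum:
With c≡cos(β/2)=0.295708 and s≡sin(β/2)=0.955278, N=[6·1·6·1]^{1/2}=6.000000
k: max(0,(1)−(1))=0 … min(2+(1),2−(1))=1
  k=0: (−1)^0·6.0000/(6)·0.2957^4·0.9553^0 = +0.007646
  k=1: (−1)^1·6.0000/(2)·0.2957^2·0.9553^2 = -0.239390
d^2_{1,1}(2.5412) = +0.007646 -0.239390 = -0.231744

d=-0.2317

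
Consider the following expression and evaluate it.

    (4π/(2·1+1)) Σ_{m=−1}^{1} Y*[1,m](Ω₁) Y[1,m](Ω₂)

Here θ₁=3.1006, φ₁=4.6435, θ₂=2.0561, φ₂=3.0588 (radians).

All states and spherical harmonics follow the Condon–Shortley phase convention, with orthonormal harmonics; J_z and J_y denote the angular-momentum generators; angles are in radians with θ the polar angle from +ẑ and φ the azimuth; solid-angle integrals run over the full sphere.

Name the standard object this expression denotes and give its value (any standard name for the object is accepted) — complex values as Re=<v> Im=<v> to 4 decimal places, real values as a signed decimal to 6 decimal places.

This sum is the spherical-harmonic addition theorem: it equals the Legendre polynomial P_l(cos γ) of the angle γ between the two directions.
Summing Y*_{l m}(θ₁,φ₁)·Y_{l m}(θ₂,φ₂) over m ∈ [−1, 1]; prefactor 4π/(2·1+1) = 4.188790:
  m=-1: (-0.00097 - 0.01413j) × (-0.30455 - 0.02527j) = -0.00006 + 0.00433j  (running Σ = -0.00006 + 0.00433j)
  m=0: (-0.48819 + 0.00000j) × (-0.22792 + 0.00000j) = 0.11127 + 0.00000j  (running Σ = 0.11121 + 0.00433j)
  m=1: (0.00097 - 0.01413j) × (0.30455 - 0.02527j) = -0.00006 - 0.00433j  (running Σ = 0.11115 + 0.00000j)
Accumulated sum 0.11115 + 0.00000j; after 4π/(2l+1) scaling, 0.46558 + 0.00000j ⇒ P_1 = 0.465581

Legendre polynomial (addition theorem), +0.465581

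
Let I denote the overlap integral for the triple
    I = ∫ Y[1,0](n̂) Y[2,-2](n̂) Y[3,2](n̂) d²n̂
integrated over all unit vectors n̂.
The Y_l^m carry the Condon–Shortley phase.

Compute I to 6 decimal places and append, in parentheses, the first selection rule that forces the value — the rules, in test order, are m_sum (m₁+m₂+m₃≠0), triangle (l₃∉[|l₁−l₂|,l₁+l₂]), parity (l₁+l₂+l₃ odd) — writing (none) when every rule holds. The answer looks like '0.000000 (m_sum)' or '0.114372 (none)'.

Rules hold: Σm=0, L=6 even, 1≤3≤3.
N = 3·5·7 = 105
Δ = 0!·2!·4!/7! = 1/105
Racah Σ t=0..0: t=0:+1/4 = 1/4
⇒ 3j(1 2 3; 0 0 0)² = 3/35, sgn -1
Racah Σ t=0..0: t=0:+1/24 = 1/24
⇒ 3j(1 2 3; 0 -2 2)² = 1/21, sgn -1
4πI² = N·(3j₀)²·(3jₘ)² = 3/7
I = +1·√(0.428571/4π) = 0.18467439
No selection rule forces the value: the integral is nonzero (none).

0.184674 (none)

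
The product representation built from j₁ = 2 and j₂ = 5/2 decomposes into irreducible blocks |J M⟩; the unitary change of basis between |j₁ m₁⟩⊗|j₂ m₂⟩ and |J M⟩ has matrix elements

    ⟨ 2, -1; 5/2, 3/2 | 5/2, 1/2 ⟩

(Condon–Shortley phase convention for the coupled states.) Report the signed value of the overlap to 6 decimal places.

+0.414039

triangle: 2!×2!×3!/8! = 24/40320
(j±m)!: 1!×3!×4!×1!×3!×2! = 1728
prefactor² = (2J+1)×Δ×N² = 216/35
  k=1: −1/(1!×1!×2!×3!×0!×0!) = -1/12
  k=2: +1/(2!×0!×1!×2!×1!×1!) = 1/4
Σ = 1/6  ⇒  CG² = 216/35×(1/6)² = 6/35
CG = +√(6/35) = +0.414039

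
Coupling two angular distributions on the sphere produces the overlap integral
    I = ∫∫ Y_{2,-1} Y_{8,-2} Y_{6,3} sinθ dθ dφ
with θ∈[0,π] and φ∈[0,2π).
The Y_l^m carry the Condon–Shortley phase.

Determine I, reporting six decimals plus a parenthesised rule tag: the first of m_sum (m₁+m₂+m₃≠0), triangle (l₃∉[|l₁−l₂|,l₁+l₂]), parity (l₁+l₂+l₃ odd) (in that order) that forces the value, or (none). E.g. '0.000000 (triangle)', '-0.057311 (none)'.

0.120013 (none)

m-sum 0 ✓  L=16 even ✓  6≤6≤10 ✓
Π(2lᵢ+1) = 5×17×13 = 1105
triangle coeff Δ(2,8,6) = 1/30940
Σ_t [2,2]: t=2:+1/2073600 = 1/2073600
(3j)²=28/1105 [(2 8 6; 0 0 0)], sign=+1
Σ_t [3,3]: t=3:−1/13063680 = -1/13063680
(3j)²=10/1547 [(2 8 6; -1 -2 3)], sign=+1
⇒ 4πI² = 40/221
I = (+1)√(40/221/(4π)) = 0.12001318
No selection rule forces the value: the integral is nonzero (none).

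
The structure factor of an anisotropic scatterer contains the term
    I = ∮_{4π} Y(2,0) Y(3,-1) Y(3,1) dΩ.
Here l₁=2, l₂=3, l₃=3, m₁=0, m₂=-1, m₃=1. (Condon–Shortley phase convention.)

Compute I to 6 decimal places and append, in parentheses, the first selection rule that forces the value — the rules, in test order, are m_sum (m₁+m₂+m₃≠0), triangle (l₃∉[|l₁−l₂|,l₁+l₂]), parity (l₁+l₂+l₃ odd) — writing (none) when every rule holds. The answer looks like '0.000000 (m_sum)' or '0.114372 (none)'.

-0.126157 (none)

Rules hold: Σm=0, L=8 even, 1≤3≤5.
N = 5·7·7 = 245
Δ = 2!·2!·4!/9! = 1/3780
Racah Σ t=0..2: t=0:+1/24 t=1:−1/4 t=2:+1/24 = -1/6
⇒ 3j(2 3 3; 0 0 0)² = 4/105, sgn +1
Racah Σ t=0..2: t=0:+1/16 t=1:−1/6 t=2:+1/96 = -3/32
⇒ 3j(2 3 3; 0 -1 1)² = 3/140, sgn -1
4πI² = N·(3j₀)²·(3jₘ)² = 1/5
I = -1·√(0.2/4π) = -0.12615663
No selection rule forces the value: the integral is nonzero (none).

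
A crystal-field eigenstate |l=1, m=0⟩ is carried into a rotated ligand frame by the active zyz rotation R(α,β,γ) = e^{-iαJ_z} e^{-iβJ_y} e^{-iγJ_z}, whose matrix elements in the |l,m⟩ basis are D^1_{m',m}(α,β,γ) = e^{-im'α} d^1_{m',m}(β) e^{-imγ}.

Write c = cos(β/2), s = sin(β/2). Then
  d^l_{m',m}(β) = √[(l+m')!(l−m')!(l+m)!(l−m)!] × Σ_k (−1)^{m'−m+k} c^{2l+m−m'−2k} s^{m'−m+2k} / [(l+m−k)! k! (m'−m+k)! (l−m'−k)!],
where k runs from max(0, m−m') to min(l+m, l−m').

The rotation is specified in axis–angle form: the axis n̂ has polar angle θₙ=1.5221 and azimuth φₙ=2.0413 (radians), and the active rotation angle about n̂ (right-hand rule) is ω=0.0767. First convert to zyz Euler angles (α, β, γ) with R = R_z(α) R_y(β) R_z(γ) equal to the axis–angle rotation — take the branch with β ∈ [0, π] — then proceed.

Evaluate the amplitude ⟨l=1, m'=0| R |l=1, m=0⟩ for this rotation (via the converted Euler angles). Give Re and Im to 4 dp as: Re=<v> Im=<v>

Axis–angle → zyz. n̂ = (sinθₙcosφₙ, sinθₙsinφₙ, cosθₙ) = (-0.452798, +0.890283, +0.048677), ω = 0.0767.
R = I cosω + sinω [n̂]ₓ + (1−cosω) n̂n̂ᵀ gives
  R = [+0.997663, -0.004915, +0.068153; +0.002545, +0.999390, +0.034823; -0.068283, -0.034568, +0.997067]
β = atan2(√(R₁₃²+R₂₃²), R₃₃) = 0.076609; α = atan2(R₂₃, R₁₃) mod 2π = 0.472371; γ = atan2(R₃₂, −R₃₁) mod 2π = 5.814549
Split into d^1_{0,0}(β=0.0766) × two z-phases.
With c≡cos(β/2)=0.999266 and s≡sin(β/2)=0.038295, N=[1·1·1·1]^{1/2}=1.000000
k∈{0,1} keeps every argument non-negative
  k=0: (−1)^0·1.0000/(1)·0.9993^2·0.0383^0 = +0.998533
  k=1: (−1)^1·1.0000/(1)·0.9993^0·0.0383^2 = -0.001467
d^1_{0,0}(0.0766) = +0.998533 -0.001467 = +0.997067
D = (+1.000000+0.000000i)·(+0.997067)·(+1.000000+0.000000i) = +0.997067+0.000000i

Re=0.9971 Im=0.0000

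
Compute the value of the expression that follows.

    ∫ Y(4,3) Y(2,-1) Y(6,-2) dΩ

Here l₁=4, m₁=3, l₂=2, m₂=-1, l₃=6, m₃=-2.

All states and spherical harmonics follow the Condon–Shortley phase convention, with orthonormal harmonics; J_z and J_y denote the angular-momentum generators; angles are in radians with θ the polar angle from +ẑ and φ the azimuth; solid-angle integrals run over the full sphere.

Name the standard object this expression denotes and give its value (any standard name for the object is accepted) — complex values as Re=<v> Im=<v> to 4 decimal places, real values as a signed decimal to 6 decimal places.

Gaunt coefficient, +0.089969

This is a Gaunt coefficient — the integral of a triple product of spherical harmonics over the sphere.
m-sum 0 ✓  L=12 even ✓  2≤6≤6 ✓
Π(2lᵢ+1) = 9×5×13 = 585
triangle coeff Δ(4,2,6) = 1/6435
Σ_t [0,0]: t=0:+1/2304 = 1/2304
(3j)²=5/143 [(4 2 6; 0 0 0)], sign=+1
Σ_t [0,0]: t=0:+1/30240 = 1/30240
(3j)²=32/6435 [(4 2 6; 3 -1 -2)], sign=+1
⇒ 4πI² = 160/1573
I = (+1)√(160/1573/(4π)) = 0.08996855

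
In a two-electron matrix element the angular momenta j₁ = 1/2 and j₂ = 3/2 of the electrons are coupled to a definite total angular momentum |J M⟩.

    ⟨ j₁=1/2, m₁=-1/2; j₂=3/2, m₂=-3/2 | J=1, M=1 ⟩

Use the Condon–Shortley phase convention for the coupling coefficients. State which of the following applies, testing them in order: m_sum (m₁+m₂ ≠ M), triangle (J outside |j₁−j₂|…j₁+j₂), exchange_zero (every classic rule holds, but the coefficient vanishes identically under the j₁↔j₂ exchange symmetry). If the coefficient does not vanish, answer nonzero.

m-sum: m₁+m₂ = -1/2+(-3/2) = -2, M = 1  ✗ ⇒ coefficient is 0

m_sum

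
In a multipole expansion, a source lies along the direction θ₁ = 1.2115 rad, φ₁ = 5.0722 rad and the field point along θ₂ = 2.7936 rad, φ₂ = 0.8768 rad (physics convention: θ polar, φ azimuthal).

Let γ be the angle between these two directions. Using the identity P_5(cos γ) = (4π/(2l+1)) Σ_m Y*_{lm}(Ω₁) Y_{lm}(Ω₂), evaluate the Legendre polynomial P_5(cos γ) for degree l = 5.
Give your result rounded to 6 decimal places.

-0.115371

Summing Y*_{l m}(θ₁,φ₁)·Y_{l m}(θ₂,φ₂) over m ∈ [−5, 5]; prefactor 4π/(2·5+1) = 1.142397:
  term(m=-5) = (-0.000377, 0.000606)   from Y*(Ω₁)=(0.325044, 0.075510), Y(Ω₂)=(-0.000690, 0.002026)
  term(m=-4) = (0.003527, 0.006500)   from Y*(Ω₁)=(0.051991, 0.392928), Y(Ω₂)=(0.017425, -0.006671)
  term(m=-3) = (0.003051, 0.000060)   from Y*(Ω₁)=(-0.028202, 0.015092), Y(Ω₂)=(-0.083197, -0.046667)
  term(m=-2) = (-0.051397, 0.086365)   from Y*(Ω₁)=(0.247078, 0.216539), Y(Ω₂)=(0.055610, 0.300808)
  term(m=-1) = (0.033356, 0.058667)   from Y*(Ω₁)=(-0.043271, 0.115024), Y(Ω₂)=(0.351241, -0.422126)
  term(m=+0) = (-0.077310, 0.000000)   from Y*(Ω₁)=(0.300542, -0.000000), Y(Ω₂)=(-0.257236, 0.000000)
  term(m=+1) = (0.033356, -0.058667)   from Y*(Ω₁)=(0.043271, 0.115024), Y(Ω₂)=(-0.351241, -0.422126)
  term(m=+2) = (-0.051397, -0.086365)   from Y*(Ω₁)=(0.247078, -0.216539), Y(Ω₂)=(0.055610, -0.300808)
  term(m=+3) = (0.003051, -0.000060)   from Y*(Ω₁)=(0.028202, 0.015092), Y(Ω₂)=(0.083197, -0.046667)
  term(m=+4) = (0.003527, -0.006500)   from Y*(Ω₁)=(0.051991, -0.392928), Y(Ω₂)=(0.017425, 0.006671)
  term(m=+5) = (-0.000377, -0.000606)   from Y*(Ω₁)=(-0.325044, 0.075510), Y(Ω₂)=(0.000690, 0.002026)
Σ over m = (-0.100990, -0.000000); ×(4π/11) → (-0.115371, -0.000000). Real part: -0.115371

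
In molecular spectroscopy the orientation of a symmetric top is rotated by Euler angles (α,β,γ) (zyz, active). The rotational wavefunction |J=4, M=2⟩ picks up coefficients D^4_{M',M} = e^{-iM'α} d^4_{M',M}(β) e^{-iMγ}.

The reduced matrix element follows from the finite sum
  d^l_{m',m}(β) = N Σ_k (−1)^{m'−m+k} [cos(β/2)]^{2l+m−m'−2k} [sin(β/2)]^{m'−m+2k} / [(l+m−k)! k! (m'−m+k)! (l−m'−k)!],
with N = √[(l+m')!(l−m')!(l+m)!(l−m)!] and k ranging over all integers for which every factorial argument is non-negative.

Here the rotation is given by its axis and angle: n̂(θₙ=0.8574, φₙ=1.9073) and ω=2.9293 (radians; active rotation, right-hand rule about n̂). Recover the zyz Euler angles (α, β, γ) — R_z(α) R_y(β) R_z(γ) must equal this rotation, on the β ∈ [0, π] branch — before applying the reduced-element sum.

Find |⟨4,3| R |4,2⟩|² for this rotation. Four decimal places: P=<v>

Axis–angle → zyz. n̂ = (sinθₙcosφₙ, sinθₙsinφₙ, cosθₙ) = (-0.249670, +0.713735, +0.654406), ω = 2.9293.
R = I cosω + sinω [n̂]ₓ + (1−cosω) n̂n̂ᵀ gives
  R = [-0.854279, -0.490281, -0.172718; -0.214512, +0.029849, +0.976265; -0.473488, +0.871053, -0.130671]
β = atan2(√(R₁₃²+R₂₃²), R₃₃) = 1.701842; α = atan2(R₂₃, R₁₃) mod 2π = 1.745902; γ = atan2(R₃₂, −R₃₁) mod 2π = 1.072894
D^4_{3,2}(1.7459,1.7018,1.0729) = e^{-i·3·1.7459}·d^4_{3,2}(1.7018)·e^{-i·2·1.0729}. Compute d first:
Half-angle: c=0.659291, s=0.751888. N=√(5040·1·720·2)=2693.993318
k∈{0,1} keeps every argument non-negative
  k=0: (−1)^1·2693.9933/(720)·0.6593^7·0.7519^1 = -0.152320
  k=1: (−1)^2·2693.9933/(240)·0.6593^5·0.7519^3 = +0.594333
d^4_{3,2}(1.7018) = -0.152320 +0.594333 = +0.442013
|D^4_{3,2}|² = |d^4_{3,2}(β)|² = (+0.442013)² = 0.195376 (the z-rotation phases have unit modulus)

P=0.1954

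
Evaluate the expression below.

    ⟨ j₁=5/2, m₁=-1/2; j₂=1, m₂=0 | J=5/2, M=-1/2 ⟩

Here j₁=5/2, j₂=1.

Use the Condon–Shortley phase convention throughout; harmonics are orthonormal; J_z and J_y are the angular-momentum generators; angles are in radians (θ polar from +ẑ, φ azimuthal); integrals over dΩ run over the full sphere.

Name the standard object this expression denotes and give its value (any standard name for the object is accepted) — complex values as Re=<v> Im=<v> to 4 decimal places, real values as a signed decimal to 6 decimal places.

This is a Clebsch–Gordan (vector-coupling) coefficient.
j₁+j₂−J=1  J+j₁−j₂=4  J−j₁+j₂=1  j₁+j₂+J+1=7
(j₁±m₁, j₂±m₂, J±M) = (2,3,1,1,2,3)
P² = 144/35
sum k=0..1:
  [0] +1/6 = 1/6
  [1] −1/4 = -1/4
S = -1/12
C² = P²·S² = 1/35 ; C = -0.169031

Clebsch–Gordan coefficient, −√(1/35) ≈ -0.169031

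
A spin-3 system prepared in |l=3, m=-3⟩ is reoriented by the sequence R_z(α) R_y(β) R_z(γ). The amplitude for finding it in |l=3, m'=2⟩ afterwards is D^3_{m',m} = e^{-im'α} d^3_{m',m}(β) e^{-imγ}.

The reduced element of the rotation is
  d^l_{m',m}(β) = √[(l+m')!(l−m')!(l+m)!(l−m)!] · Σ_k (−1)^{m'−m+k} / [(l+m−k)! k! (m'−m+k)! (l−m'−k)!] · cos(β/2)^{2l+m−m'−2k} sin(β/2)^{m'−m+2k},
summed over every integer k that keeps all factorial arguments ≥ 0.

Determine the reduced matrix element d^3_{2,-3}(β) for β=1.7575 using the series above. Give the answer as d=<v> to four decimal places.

d=-0.4229

d^3_{2,-3}(β=1.7575) via the finite sum:
Half-angle: c=0.638114, s=0.769942. N=√(120·1·1·720)=293.938769
Admissible k: 0..0 (factorial args all ≥0)
  k=0: (−1)^5·293.9388/(120)·0.6381^1·0.7699^5 = -0.422925
d^3_{2,-3}(1.7575) = -0.422925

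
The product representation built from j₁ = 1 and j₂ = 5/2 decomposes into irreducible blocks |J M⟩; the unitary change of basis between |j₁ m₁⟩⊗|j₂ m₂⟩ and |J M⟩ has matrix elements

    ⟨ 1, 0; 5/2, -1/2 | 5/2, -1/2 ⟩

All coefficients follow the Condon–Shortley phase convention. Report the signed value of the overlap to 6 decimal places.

triangle: 1!·1!·4!/7! = 24/5040
(j±m)!: 1!·1!·2!·3!·2!·3! = 144
prefactor² = (2J+1)·Δ·N² = 144/35
  k=0: +1/(0!·1!·1!·2!·0!·2!) = 1/4
  k=1: −1/(1!·0!·0!·1!·1!·3!) = -1/6
Σ = 1/12  ⇒  CG² = 144/35·(1/12)² = 1/35
CG = +√(1/35) = +0.169031

+0.169031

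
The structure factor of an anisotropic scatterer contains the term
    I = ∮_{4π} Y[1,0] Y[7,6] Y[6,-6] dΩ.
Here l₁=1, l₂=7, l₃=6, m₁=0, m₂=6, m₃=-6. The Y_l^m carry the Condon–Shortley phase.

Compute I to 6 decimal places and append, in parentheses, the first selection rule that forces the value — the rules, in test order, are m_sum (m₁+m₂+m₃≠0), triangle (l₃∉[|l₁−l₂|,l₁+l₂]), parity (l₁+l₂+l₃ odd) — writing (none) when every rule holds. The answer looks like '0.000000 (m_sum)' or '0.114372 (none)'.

Rules hold: Σm=0, L=14 even, 6≤6≤8.
N = 3·15·13 = 585
Δ = 2!·0!·12!/15! = 1/1365
Racah Σ t=1..1: t=1:−1/518400 = -1/518400
⇒ 3j(1 7 6; 0 0 0)² = 7/195, sgn -1
Racah Σ t=1..1: t=1:−1/479001600 = -1/479001600
⇒ 3j(1 7 6; 0 6 -6)² = 1/105, sgn -1
4πI² = N·(3j₀)²·(3jₘ)² = 1/5
I = +1·√(0.2/4π) = 0.12615663
No selection rule forces the value: the integral is nonzero (none).

0.126157 (none)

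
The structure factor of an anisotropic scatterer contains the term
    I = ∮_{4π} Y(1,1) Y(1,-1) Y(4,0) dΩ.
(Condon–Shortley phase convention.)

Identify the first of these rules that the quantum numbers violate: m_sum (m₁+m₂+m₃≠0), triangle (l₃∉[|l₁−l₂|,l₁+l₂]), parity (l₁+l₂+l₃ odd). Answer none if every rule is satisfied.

triangle

azimuthal sum: 1 − 1 + 0 = 0  ✓
l₃ must lie in [0,2]; have l₃=4  ✗
L = 1 + 1 + 4 = 6 (even)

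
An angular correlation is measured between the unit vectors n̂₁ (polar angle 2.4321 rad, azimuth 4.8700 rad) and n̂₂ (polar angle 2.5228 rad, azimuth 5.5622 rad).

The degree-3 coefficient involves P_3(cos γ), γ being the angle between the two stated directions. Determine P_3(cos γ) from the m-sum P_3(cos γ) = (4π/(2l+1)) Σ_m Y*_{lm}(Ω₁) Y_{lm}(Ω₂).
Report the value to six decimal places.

Term-by-term m-sum for l=3 (normalisation 4π/7 = 1.795196):
  m=-3: (-0.052531, 0.102692) × (-0.045449, 0.067563) = (-0.004551, -0.008216)  (running Σ = (-0.004551, -0.008216))
  m=-2: (0.312844, 0.102017) × (-0.035984, -0.277778) = (0.017081, -0.090572)  (running Σ = (0.012530, -0.098789))
  m=-1: (0.062062, -0.390500) × (0.326361, 0.286810) = (0.132254, -0.109644)  (running Σ = (0.144784, -0.208433))
  m=0: (0.034521, -0.000000) × (-0.096574, 0.000000) = (-0.003334, 0.000000)  (running Σ = (0.141450, -0.208433))
  m=1: (-0.062062, -0.390500) × (-0.326361, 0.286810) = (0.132254, 0.109644)  (running Σ = (0.273704, -0.098789))
  m=2: (0.312844, -0.102017) × (-0.035984, 0.277778) = (0.017081, 0.090572)  (running Σ = (0.290784, -0.008216))
  m=3: (0.052531, 0.102692) × (0.045449, 0.067563) = (-0.004551, 0.008216)  (running Σ = (0.286234, 0.000000))
Total Σ_m = (0.286234, 0.000000). Multiply by 1.795196: (0.513845, 0.000000). P_3(cos γ) = 0.513845

0.513845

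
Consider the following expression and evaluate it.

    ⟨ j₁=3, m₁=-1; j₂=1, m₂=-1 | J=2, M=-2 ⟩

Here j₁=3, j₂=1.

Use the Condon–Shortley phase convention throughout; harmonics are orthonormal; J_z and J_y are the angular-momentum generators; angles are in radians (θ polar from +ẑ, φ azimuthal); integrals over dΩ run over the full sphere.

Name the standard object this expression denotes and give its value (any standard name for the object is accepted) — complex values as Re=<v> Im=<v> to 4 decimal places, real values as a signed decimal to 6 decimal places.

Clebsch–Gordan coefficient, +√(1/21) ≈ +0.218218

This is a Clebsch–Gordan (vector-coupling) coefficient.
√[5·2!4!0!/7! · 2!4!0!2!0!4!] = √(768/7)
  +(−1)^0/∏(0,2,4,0,0,0)! = 1/48  (running 1/48)
⟨..|..⟩ = √(768/7)·(1/48) = +0.218218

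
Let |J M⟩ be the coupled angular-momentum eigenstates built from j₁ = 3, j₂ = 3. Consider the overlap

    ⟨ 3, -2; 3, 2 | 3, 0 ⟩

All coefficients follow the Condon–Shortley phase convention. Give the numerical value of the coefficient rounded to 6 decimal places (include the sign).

√[7·3!3!3!/10! · 1!5!5!1!3!3!] = √(216)
  +(−1)^2/∏(2,1,3,3,0,0)! = 1/72  (running 1/72)
  +(−1)^3/∏(3,0,2,2,1,1)! = -1/24  (running -1/36)
⟨..|..⟩ = √(216)·(-1/36) = -0.408248

−√(1/6) = -0.408248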